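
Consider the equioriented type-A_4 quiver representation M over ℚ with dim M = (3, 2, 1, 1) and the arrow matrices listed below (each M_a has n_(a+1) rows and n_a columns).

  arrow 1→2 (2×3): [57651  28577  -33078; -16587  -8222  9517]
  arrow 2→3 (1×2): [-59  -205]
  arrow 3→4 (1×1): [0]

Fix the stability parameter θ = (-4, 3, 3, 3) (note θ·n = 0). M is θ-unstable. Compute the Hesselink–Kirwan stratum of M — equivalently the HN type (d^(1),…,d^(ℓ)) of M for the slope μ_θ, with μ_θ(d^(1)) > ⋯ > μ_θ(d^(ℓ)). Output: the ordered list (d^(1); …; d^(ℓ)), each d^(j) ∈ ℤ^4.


Barcode: M ≅ I[1,1], I[1,2], I[1,3], I[4,4]. HN layers by μ_θ (2 steps, strictly decreasing):
  μ^(1)=3; μ^(2)=-4

((0, 2, 1, 1); (3, 0, 0, 0))


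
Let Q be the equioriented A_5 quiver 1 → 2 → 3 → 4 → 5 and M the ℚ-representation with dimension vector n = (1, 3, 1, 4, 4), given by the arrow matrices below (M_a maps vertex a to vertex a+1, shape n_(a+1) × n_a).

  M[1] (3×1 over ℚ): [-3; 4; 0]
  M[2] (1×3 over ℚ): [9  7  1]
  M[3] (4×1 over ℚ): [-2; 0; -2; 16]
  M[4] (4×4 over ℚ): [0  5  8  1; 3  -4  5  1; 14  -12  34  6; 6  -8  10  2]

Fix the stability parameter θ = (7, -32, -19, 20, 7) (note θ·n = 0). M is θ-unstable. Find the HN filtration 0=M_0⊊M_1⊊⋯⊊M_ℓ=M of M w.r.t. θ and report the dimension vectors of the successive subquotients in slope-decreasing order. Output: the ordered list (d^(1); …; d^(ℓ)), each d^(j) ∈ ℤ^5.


Via rank(M_{q-1}∘⋯∘M_p): M ≅ I[1,4], I[2,2]^2, I[4,4], I[4,5]^2, I[5,5]^2.
μ_θ-semistable layers: μ^(1)=20; μ^(2)=27/2; μ^(3)=7; μ^(4)=-44/3; μ^(5)=-32

((0, 0, 0, 2, 0); (0, 0, 0, 2, 2); (0, 0, 0, 0, 2); (1, 1, 1, 0, 0); (0, 2, 0, 0, 0))


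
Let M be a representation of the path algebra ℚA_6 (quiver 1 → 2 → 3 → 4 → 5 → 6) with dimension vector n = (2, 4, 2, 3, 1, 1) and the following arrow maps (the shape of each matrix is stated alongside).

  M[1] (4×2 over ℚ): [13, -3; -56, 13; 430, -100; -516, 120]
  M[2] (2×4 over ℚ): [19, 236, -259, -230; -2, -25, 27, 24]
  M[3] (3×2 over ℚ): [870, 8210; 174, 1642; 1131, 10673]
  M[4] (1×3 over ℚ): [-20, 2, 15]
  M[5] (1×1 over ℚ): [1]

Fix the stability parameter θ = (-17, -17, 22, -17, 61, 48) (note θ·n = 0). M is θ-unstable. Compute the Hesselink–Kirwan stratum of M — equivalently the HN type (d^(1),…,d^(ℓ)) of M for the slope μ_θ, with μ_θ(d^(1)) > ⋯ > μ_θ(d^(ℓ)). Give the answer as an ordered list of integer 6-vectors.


Interval decomposition of M: I[1,3], I[1,6], I[2,2]^2, I[4,4]^2.
HN type (ℓ=4): μ^(1)=109/2; μ^(2)=22; μ^(3)=5/2; μ^(4)=-17

((0, 0, 0, 0, 1, 1); (0, 0, 1, 0, 0, 0); (0, 0, 1, 1, 0, 0); (2, 4, 0, 2, 0, 0))


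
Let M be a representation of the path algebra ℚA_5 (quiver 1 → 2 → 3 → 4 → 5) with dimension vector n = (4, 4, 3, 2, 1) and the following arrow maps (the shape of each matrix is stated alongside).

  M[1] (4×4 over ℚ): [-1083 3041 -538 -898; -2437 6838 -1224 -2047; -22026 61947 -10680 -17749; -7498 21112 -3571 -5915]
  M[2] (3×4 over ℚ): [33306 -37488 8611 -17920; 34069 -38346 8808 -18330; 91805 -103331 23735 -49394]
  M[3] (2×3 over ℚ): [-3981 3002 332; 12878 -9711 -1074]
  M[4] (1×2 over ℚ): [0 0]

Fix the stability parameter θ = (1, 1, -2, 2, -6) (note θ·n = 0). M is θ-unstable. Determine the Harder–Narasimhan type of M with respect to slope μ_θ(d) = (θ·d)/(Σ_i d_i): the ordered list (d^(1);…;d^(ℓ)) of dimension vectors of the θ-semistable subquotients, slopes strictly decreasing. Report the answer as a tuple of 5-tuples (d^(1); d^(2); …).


Via rank(M_{q-1}∘⋯∘M_p): M ≅ I[1,2], I[1,3], I[1,4]^2, I[5,5].
μ_θ-semistable layers: μ^(1)=2; μ^(2)=1; μ^(3)=0; μ^(4)=-6

((0, 0, 0, 2, 0); (1, 1, 0, 0, 0); (3, 3, 3, 0, 0); (0, 0, 0, 0, 1))


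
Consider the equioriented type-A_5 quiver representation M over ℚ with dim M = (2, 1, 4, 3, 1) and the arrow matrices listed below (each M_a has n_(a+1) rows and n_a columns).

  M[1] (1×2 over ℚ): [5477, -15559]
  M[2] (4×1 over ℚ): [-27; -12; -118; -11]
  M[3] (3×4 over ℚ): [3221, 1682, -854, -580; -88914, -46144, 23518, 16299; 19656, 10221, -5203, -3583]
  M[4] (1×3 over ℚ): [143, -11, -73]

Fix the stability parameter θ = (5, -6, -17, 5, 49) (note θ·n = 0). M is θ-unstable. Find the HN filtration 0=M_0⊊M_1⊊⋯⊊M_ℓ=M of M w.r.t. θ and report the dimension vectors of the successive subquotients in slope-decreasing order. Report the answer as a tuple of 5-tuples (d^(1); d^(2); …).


Barcode: M ≅ I[1,1], I[1,5], I[3,3], I[3,4]^2. HN layers by μ_θ (4 steps, strictly decreasing):
  μ^(1)=49; μ^(2)=5; μ^(3)=-6; μ^(4)=-17

((0, 0, 0, 0, 1); (1, 0, 0, 3, 0); (1, 1, 1, 0, 0); (0, 0, 3, 0, 0))


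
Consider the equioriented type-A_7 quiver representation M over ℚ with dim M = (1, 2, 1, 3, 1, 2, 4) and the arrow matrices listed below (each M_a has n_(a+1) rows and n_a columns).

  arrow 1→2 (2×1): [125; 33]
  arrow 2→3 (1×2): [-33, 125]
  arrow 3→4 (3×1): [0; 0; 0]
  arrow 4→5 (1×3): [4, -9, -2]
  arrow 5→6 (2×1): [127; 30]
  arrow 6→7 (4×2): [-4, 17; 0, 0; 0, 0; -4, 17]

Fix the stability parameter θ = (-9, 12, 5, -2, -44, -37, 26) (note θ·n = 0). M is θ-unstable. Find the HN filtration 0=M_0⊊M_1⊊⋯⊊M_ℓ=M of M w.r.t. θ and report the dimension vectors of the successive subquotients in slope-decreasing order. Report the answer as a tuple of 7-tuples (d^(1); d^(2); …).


Barcode: M ≅ I[1,2], I[2,3], I[4,4]^2, I[4,7], I[6,6], I[7,7]^3. HN layers by μ_θ (7 steps, strictly decreasing):
  μ^(1)=26; μ^(2)=12; μ^(3)=17/2; μ^(4)=-2; μ^(5)=-9; μ^(6)=-83/3; μ^(7)=-37

((0, 0, 0, 0, 0, 0, 4); (0, 1, 0, 0, 0, 0, 0); (0, 1, 1, 0, 0, 0, 0); (0, 0, 0, 2, 0, 0, 0); (1, 0, 0, 0, 0, 0, 0); (0, 0, 0, 1, 1, 1, 0); (0, 0, 0, 0, 0, 1, 0))


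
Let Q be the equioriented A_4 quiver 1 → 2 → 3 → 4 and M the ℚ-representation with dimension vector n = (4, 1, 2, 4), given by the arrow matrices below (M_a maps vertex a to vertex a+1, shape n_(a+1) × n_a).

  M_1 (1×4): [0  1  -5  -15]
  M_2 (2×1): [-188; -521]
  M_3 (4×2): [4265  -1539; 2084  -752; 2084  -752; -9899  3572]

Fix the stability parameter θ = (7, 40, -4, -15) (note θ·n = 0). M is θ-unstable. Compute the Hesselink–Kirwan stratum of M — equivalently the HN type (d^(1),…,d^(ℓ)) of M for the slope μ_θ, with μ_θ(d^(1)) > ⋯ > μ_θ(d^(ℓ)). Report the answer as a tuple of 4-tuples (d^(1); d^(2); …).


Interval decomposition of M: I[1,1]^3, I[1,4], I[3,4], I[4,4]^2.
HN type (ℓ=3): μ^(1)=7; μ^(2)=-19/2; μ^(3)=-15

((4, 1, 1, 1); (0, 0, 1, 1); (0, 0, 0, 2))


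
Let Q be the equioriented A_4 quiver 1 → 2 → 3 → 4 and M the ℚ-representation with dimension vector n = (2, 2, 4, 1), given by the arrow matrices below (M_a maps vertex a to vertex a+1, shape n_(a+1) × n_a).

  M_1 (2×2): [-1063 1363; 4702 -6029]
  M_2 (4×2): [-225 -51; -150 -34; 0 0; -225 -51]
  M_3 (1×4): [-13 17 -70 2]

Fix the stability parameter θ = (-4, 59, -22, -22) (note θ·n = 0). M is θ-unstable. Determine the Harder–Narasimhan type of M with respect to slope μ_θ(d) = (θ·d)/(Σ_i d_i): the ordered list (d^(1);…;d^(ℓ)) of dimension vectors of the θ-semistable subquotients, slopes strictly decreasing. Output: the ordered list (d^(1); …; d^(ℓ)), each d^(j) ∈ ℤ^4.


Barcode: M ≅ I[1,2], I[1,4], I[3,3]^3. HN layers by μ_θ (4 steps, strictly decreasing):
  μ^(1)=59; μ^(2)=5; μ^(3)=-4; μ^(4)=-22

((0, 1, 0, 0); (0, 1, 1, 1); (2, 0, 0, 0); (0, 0, 3, 0))


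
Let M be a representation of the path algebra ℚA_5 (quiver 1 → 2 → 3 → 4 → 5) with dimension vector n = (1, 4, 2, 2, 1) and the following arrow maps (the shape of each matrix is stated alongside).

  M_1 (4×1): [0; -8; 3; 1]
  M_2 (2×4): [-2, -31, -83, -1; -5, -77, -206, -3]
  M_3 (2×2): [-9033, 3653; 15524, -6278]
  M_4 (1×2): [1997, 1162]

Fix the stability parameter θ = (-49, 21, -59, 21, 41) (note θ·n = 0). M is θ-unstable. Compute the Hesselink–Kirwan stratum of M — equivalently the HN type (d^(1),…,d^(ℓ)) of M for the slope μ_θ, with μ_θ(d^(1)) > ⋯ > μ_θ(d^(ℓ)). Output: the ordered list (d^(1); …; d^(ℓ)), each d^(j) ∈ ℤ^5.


Interval decomposition of M: I[1,5], I[2,2]^2, I[2,4].
HN type (ℓ=4): μ^(1)=41; μ^(2)=21; μ^(3)=-19; μ^(4)=-49

((0, 0, 0, 0, 1); (0, 2, 0, 2, 0); (0, 2, 2, 0, 0); (1, 0, 0, 0, 0))


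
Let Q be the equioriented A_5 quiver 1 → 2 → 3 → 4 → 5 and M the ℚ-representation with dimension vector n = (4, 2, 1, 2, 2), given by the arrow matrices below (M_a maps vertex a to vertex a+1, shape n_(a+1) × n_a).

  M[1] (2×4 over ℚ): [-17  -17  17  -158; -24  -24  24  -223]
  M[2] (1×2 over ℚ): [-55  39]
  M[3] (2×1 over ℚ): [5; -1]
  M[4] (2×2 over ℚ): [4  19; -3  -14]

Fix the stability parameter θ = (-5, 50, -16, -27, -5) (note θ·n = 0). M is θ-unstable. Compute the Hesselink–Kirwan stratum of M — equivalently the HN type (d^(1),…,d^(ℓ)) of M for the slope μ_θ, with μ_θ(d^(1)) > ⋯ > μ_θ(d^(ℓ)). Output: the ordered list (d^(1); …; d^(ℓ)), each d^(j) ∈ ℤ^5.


Barcode: M ≅ I[1,1]^2, I[1,2], I[1,5], I[4,5]. HN layers by μ_θ (4 steps, strictly decreasing):
  μ^(1)=50; μ^(2)=1/2; μ^(3)=-5; μ^(4)=-27

((0, 1, 0, 0, 0); (0, 1, 1, 1, 1); (4, 0, 0, 0, 1); (0, 0, 0, 1, 0))


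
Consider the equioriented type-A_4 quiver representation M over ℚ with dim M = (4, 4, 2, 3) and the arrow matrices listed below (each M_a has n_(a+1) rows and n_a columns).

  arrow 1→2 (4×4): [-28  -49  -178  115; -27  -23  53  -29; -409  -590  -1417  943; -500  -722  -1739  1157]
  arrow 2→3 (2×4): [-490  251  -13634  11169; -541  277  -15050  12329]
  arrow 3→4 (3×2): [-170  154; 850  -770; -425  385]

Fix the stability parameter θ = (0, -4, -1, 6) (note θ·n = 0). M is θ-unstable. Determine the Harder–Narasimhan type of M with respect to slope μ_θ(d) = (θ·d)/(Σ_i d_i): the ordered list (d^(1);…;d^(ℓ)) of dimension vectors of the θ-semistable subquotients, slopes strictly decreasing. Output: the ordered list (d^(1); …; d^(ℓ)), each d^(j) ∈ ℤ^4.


Via rank(M_{q-1}∘⋯∘M_p): M ≅ I[1,2]^2, I[1,3], I[1,4], I[4,4]^2.
μ_θ-semistable layers: μ^(1)=6; μ^(2)=-1; μ^(3)=-2

((0, 0, 0, 3); (0, 0, 2, 0); (4, 4, 0, 0))


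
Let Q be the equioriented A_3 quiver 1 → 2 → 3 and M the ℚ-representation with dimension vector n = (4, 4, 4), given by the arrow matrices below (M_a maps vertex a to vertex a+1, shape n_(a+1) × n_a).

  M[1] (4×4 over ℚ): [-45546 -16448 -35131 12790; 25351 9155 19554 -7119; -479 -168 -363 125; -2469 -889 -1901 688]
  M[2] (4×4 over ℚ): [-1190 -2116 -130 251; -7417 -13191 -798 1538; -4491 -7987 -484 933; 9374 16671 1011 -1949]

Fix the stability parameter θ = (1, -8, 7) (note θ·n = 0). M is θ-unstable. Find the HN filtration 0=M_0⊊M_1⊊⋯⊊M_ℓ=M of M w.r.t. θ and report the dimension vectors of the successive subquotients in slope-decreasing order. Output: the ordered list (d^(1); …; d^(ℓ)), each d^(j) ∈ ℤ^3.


Barcode: M ≅ I[1,2], I[1,3]^3, I[3,3]. HN layers by μ_θ (2 steps, strictly decreasing):
  μ^(1)=7; μ^(2)=-7/2

((0, 0, 4); (4, 4, 0))


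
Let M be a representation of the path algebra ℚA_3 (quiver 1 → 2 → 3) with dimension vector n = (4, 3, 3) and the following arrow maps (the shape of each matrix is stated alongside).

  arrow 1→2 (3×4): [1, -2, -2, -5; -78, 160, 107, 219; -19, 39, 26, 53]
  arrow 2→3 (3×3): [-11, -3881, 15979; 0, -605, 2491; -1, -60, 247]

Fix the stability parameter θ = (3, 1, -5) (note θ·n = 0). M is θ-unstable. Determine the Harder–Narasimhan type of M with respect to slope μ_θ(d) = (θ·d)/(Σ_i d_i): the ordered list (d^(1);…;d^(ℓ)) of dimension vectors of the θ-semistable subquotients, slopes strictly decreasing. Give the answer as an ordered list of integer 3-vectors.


Barcode: M ≅ I[1,1], I[1,3]^3. HN layers by μ_θ (2 steps, strictly decreasing):
  μ^(1)=3; μ^(2)=-1/3

((1, 0, 0); (3, 3, 3))


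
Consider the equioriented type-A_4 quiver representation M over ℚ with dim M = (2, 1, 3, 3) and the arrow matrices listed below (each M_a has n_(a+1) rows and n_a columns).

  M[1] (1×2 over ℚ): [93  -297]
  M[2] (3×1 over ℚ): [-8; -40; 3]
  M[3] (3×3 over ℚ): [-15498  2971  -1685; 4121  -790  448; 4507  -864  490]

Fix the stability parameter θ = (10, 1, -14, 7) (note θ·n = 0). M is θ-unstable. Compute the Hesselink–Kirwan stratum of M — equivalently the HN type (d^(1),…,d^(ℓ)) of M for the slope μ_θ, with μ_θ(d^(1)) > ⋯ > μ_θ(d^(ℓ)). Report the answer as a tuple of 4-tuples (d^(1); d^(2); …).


Interval decomposition of M: I[1,1], I[1,4], I[3,3], I[3,4], I[4,4].
HN type (ℓ=4): μ^(1)=10; μ^(2)=7; μ^(3)=-1; μ^(4)=-14

((1, 0, 0, 0); (0, 0, 0, 3); (1, 1, 1, 0); (0, 0, 2, 0))


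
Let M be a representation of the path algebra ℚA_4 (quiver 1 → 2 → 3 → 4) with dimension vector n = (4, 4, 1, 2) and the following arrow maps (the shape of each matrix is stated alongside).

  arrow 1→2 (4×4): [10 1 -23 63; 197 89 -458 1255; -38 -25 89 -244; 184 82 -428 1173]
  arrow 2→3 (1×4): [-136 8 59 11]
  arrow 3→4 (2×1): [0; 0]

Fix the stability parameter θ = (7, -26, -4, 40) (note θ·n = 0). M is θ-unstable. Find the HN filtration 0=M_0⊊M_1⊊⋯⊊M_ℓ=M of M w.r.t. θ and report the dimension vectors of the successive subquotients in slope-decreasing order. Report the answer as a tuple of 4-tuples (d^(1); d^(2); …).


Via rank(M_{q-1}∘⋯∘M_p): M ≅ I[1,1], I[1,2]^2, I[1,3], I[2,2], I[4,4]^2.
μ_θ-semistable layers: μ^(1)=40; μ^(2)=7; μ^(3)=-4; μ^(4)=-19/2; μ^(5)=-26

((0, 0, 0, 2); (1, 0, 0, 0); (0, 0, 1, 0); (3, 3, 0, 0); (0, 1, 0, 0))


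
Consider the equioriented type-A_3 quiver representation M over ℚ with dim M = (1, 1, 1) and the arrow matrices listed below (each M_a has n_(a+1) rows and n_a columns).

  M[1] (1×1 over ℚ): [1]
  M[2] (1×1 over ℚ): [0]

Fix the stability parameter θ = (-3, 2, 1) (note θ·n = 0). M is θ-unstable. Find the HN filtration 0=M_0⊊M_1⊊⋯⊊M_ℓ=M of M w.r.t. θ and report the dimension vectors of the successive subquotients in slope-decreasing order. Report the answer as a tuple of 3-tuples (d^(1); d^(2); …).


Interval decomposition of M: I[1,2], I[3,3].
HN type (ℓ=3): μ^(1)=2; μ^(2)=1; μ^(3)=-3

((0, 1, 0); (0, 0, 1); (1, 0, 0))


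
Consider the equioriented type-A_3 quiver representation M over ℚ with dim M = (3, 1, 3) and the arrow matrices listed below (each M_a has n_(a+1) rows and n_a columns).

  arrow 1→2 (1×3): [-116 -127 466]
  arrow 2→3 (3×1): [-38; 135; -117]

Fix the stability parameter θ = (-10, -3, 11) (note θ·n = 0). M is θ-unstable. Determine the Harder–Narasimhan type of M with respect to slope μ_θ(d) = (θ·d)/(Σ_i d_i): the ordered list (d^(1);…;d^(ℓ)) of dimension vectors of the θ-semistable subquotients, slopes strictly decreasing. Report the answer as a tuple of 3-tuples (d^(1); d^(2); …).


Barcode: M ≅ I[1,1]^2, I[1,3], I[3,3]^2. HN layers by μ_θ (3 steps, strictly decreasing):
  μ^(1)=11; μ^(2)=-3; μ^(3)=-10

((0, 0, 3); (0, 1, 0); (3, 0, 0))


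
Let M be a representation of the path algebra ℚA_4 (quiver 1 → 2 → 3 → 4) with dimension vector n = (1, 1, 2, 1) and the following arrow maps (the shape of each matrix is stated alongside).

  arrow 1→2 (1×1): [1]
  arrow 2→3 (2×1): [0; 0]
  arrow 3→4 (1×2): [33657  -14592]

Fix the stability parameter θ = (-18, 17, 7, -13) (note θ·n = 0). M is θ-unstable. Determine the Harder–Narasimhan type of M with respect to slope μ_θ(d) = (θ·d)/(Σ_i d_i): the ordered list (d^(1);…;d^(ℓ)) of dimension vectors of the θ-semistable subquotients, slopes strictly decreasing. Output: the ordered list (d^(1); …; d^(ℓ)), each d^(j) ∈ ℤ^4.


Interval decomposition of M: I[1,2], I[3,3], I[3,4].
HN type (ℓ=4): μ^(1)=17; μ^(2)=7; μ^(3)=-3; μ^(4)=-18

((0, 1, 0, 0); (0, 0, 1, 0); (0, 0, 1, 1); (1, 0, 0, 0))


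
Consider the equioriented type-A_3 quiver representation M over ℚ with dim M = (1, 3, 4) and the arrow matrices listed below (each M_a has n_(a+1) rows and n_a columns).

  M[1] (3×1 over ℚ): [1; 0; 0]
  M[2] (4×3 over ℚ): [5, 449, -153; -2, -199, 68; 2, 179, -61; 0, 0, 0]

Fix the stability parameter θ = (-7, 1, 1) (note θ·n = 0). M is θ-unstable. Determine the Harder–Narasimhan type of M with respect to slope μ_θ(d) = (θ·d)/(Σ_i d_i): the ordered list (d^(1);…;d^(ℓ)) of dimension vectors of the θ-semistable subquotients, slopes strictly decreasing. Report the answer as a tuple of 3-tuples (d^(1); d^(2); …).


Via rank(M_{q-1}∘⋯∘M_p): M ≅ I[1,3], I[2,3]^2, I[3,3].
μ_θ-semistable layers: μ^(1)=1; μ^(2)=-7

((0, 3, 4); (1, 0, 0))


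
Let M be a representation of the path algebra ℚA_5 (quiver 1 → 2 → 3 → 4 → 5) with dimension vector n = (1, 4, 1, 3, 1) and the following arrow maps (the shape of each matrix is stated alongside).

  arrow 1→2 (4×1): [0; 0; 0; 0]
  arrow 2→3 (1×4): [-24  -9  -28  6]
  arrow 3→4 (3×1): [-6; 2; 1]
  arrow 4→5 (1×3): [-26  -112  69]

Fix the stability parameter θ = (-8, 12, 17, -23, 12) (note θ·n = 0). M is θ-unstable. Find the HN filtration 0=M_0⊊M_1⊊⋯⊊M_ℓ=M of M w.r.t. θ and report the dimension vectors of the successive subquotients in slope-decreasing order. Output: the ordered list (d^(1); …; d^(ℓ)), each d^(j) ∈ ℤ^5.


Interval decomposition of M: I[1,1], I[2,2]^3, I[2,5], I[4,4]^2.
HN type (ℓ=4): μ^(1)=12; μ^(2)=2; μ^(3)=-8; μ^(4)=-23

((0, 3, 0, 0, 1); (0, 1, 1, 1, 0); (1, 0, 0, 0, 0); (0, 0, 0, 2, 0))


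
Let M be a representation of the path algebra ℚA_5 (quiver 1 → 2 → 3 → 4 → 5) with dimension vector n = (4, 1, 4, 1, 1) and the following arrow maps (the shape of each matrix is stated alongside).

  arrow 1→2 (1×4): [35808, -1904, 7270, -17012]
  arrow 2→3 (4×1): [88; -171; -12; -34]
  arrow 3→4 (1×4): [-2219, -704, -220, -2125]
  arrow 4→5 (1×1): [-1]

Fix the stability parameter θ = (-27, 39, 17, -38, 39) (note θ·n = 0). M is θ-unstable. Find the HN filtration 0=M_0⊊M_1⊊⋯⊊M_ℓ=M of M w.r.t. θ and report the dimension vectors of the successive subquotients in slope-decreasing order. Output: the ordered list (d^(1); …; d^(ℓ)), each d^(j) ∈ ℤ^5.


Interval decomposition of M: I[1,1]^3, I[1,5], I[3,3]^3.
HN type (ℓ=4): μ^(1)=39; μ^(2)=17; μ^(3)=6; μ^(4)=-27

((0, 0, 0, 0, 1); (0, 0, 3, 0, 0); (0, 1, 1, 1, 0); (4, 0, 0, 0, 0))


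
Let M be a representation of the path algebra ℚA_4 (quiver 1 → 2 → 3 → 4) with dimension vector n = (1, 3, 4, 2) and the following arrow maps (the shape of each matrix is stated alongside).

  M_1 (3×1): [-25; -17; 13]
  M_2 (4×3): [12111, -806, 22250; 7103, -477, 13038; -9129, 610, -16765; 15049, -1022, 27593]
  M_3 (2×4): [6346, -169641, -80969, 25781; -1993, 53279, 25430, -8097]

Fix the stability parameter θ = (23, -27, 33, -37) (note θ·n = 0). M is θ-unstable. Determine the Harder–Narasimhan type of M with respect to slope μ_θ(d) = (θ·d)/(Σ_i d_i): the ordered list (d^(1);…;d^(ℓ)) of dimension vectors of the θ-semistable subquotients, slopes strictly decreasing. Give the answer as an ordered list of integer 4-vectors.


Interval decomposition of M: I[1,4], I[2,3], I[2,4], I[3,3].
HN type (ℓ=3): μ^(1)=33; μ^(2)=-2; μ^(3)=-27

((0, 0, 2, 0); (1, 1, 2, 2); (0, 2, 0, 0))


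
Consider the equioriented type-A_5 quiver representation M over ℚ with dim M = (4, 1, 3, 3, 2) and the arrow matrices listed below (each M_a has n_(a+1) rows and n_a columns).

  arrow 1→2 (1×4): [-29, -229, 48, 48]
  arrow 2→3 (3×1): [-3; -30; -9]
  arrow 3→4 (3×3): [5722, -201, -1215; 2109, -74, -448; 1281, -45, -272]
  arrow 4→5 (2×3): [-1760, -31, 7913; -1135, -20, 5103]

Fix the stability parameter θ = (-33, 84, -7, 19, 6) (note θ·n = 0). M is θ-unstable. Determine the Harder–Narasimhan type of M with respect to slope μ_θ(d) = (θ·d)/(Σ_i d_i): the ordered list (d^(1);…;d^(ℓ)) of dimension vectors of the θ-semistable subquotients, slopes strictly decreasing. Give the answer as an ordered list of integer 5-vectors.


Barcode: M ≅ I[1,1]^3, I[1,4], I[3,5]^2. HN layers by μ_θ (4 steps, strictly decreasing):
  μ^(1)=32; μ^(2)=25/2; μ^(3)=-7; μ^(4)=-33

((0, 1, 1, 1, 0); (0, 0, 0, 2, 2); (0, 0, 2, 0, 0); (4, 0, 0, 0, 0))


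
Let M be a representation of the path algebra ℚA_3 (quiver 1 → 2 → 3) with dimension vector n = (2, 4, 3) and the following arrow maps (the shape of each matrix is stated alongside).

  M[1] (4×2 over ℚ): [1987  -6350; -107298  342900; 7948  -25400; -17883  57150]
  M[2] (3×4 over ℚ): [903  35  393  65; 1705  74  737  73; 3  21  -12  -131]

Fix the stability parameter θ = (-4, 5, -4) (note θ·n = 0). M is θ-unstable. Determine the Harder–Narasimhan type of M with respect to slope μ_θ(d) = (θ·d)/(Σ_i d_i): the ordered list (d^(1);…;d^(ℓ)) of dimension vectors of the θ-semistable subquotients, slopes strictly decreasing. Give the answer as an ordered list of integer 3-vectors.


Interval decomposition of M: I[1,1], I[1,2], I[2,3]^3.
HN type (ℓ=3): μ^(1)=5; μ^(2)=1/2; μ^(3)=-4

((0, 1, 0); (0, 3, 3); (2, 0, 0))


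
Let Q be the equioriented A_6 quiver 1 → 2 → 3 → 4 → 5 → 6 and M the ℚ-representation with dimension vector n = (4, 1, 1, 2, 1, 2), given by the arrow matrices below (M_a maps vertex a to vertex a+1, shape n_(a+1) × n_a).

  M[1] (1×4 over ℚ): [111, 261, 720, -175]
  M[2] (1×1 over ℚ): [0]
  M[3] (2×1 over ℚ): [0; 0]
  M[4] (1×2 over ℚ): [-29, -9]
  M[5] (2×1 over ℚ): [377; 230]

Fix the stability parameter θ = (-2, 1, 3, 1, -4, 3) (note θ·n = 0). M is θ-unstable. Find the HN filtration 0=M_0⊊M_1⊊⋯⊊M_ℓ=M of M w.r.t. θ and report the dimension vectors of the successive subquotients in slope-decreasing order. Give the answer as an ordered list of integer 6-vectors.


Interval decomposition of M: I[1,1]^3, I[1,2], I[3,3], I[4,4], I[4,6], I[6,6].
HN type (ℓ=4): μ^(1)=3; μ^(2)=1; μ^(3)=-3/2; μ^(4)=-2

((0, 0, 1, 0, 0, 2); (0, 1, 0, 1, 0, 0); (0, 0, 0, 1, 1, 0); (4, 0, 0, 0, 0, 0))


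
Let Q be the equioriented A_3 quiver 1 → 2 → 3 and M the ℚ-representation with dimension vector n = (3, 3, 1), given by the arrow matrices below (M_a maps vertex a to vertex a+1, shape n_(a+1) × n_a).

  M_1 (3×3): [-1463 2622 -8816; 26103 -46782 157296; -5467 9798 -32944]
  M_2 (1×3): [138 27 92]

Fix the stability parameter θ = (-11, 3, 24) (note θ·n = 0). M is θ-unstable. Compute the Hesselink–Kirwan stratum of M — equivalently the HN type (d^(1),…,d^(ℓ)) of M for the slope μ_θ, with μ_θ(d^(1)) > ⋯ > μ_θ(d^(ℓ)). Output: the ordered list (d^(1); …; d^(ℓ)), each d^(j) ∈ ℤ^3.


Barcode: M ≅ I[1,1]^2, I[1,3], I[2,2]^2. HN layers by μ_θ (3 steps, strictly decreasing):
  μ^(1)=24; μ^(2)=3; μ^(3)=-11

((0, 0, 1); (0, 3, 0); (3, 0, 0))


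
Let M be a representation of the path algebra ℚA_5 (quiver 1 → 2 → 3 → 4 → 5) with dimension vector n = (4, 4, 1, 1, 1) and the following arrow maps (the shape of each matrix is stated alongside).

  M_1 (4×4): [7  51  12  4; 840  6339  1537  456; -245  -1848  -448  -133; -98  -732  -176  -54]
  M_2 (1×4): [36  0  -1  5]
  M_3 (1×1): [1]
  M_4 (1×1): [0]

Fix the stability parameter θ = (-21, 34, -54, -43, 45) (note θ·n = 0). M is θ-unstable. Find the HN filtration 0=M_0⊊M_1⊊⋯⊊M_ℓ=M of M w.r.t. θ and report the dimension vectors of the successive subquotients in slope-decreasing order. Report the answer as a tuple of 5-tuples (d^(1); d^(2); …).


Via rank(M_{q-1}∘⋯∘M_p): M ≅ I[1,1], I[1,2]^2, I[1,4], I[2,2], I[5,5].
μ_θ-semistable layers: μ^(1)=45; μ^(2)=34; μ^(3)=-21

((0, 0, 0, 0, 1); (0, 3, 0, 0, 0); (4, 1, 1, 1, 0))


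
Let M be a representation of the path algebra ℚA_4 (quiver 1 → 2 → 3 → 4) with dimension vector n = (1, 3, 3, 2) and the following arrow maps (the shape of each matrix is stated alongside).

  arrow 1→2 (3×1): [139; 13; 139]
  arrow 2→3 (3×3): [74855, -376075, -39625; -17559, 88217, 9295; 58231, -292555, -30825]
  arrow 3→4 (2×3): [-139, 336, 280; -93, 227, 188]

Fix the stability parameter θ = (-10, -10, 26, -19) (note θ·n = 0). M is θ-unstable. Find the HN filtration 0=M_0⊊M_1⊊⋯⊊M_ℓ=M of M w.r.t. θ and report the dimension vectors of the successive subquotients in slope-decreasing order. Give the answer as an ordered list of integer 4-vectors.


Barcode: M ≅ I[1,4], I[2,2], I[2,4], I[3,3]. HN layers by μ_θ (3 steps, strictly decreasing):
  μ^(1)=26; μ^(2)=7/2; μ^(3)=-10

((0, 0, 1, 0); (0, 0, 2, 2); (1, 3, 0, 0))


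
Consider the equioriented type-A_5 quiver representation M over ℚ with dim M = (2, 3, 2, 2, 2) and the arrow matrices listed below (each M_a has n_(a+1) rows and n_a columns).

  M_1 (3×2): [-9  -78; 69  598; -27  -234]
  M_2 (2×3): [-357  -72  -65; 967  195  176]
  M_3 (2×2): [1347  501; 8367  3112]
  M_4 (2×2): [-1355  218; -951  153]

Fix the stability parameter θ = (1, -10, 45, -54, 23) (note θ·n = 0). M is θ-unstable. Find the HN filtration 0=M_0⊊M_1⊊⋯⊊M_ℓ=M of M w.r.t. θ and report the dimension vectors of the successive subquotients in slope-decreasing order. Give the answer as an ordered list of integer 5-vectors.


Via rank(M_{q-1}∘⋯∘M_p): M ≅ I[1,1], I[1,2], I[2,5]^2.
μ_θ-semistable layers: μ^(1)=23; μ^(2)=1; μ^(3)=-9/2; μ^(4)=-10

((0, 0, 0, 0, 2); (1, 0, 0, 0, 0); (1, 1, 2, 2, 0); (0, 2, 0, 0, 0))


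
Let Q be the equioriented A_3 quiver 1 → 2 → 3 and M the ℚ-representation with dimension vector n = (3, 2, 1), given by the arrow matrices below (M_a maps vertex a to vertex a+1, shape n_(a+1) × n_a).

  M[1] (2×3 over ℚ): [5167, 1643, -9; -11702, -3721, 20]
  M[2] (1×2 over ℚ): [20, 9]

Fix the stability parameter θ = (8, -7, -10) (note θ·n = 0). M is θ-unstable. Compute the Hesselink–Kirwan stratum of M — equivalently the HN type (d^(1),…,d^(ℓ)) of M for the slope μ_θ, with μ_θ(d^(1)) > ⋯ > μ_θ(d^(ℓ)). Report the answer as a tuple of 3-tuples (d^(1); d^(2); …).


Barcode: M ≅ I[1,1], I[1,2], I[1,3]. HN layers by μ_θ (3 steps, strictly decreasing):
  μ^(1)=8; μ^(2)=1/2; μ^(3)=-3

((1, 0, 0); (1, 1, 0); (1, 1, 1))


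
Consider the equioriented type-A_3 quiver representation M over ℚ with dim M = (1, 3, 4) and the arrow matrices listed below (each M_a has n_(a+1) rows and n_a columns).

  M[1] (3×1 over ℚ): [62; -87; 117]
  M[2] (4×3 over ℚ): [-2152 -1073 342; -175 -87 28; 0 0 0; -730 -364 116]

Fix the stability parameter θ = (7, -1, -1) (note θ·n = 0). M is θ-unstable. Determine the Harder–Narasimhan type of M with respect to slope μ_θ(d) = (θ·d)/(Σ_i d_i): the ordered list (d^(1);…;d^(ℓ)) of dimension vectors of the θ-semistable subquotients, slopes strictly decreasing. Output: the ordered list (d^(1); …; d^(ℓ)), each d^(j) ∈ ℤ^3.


Interval decomposition of M: I[1,3], I[2,2], I[2,3], I[3,3]^2.
HN type (ℓ=2): μ^(1)=5/3; μ^(2)=-1

((1, 1, 1); (0, 2, 3))


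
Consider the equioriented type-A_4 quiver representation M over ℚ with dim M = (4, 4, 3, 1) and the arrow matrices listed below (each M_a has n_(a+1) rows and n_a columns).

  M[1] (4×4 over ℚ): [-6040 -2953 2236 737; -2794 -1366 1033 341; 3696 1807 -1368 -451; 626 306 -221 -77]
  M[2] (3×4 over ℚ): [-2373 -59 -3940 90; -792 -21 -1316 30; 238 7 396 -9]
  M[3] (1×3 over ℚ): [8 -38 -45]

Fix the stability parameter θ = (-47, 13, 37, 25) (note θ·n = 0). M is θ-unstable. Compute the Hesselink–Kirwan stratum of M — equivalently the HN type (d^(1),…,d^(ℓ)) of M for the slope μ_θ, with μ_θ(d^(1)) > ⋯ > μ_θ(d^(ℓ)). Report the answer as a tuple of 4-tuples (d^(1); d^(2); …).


Via rank(M_{q-1}∘⋯∘M_p): M ≅ I[1,1]^2, I[1,3], I[1,4], I[2,2], I[2,3].
μ_θ-semistable layers: μ^(1)=37; μ^(2)=31; μ^(3)=13; μ^(4)=-47

((0, 0, 2, 0); (0, 0, 1, 1); (0, 4, 0, 0); (4, 0, 0, 0))


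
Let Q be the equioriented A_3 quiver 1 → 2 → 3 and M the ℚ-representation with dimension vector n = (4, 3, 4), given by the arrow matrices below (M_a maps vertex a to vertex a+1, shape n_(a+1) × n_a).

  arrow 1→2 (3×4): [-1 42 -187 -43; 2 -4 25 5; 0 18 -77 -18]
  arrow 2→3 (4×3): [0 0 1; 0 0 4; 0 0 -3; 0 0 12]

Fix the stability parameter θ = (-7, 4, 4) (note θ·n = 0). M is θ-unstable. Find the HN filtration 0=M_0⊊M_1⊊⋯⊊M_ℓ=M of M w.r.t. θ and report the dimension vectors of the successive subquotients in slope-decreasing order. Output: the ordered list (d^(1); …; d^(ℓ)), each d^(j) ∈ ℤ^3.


Interval decomposition of M: I[1,1], I[1,2]^2, I[1,3], I[3,3]^3.
HN type (ℓ=2): μ^(1)=4; μ^(2)=-7

((0, 3, 4); (4, 0, 0))


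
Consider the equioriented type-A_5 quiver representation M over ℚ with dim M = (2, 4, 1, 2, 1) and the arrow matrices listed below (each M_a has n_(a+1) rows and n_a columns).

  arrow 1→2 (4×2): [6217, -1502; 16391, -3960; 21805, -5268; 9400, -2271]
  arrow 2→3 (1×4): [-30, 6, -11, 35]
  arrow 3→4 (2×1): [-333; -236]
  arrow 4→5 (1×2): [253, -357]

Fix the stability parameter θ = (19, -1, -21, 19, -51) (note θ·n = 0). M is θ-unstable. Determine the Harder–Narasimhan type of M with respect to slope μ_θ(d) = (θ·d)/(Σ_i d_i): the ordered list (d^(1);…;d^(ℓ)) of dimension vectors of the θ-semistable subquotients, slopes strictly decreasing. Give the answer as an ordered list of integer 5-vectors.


Via rank(M_{q-1}∘⋯∘M_p): M ≅ I[1,2], I[1,5], I[2,2]^2, I[4,4].
μ_θ-semistable layers: μ^(1)=19; μ^(2)=9; μ^(3)=-1; μ^(4)=-7

((0, 0, 0, 1, 0); (1, 1, 0, 0, 0); (0, 2, 0, 0, 0); (1, 1, 1, 1, 1))


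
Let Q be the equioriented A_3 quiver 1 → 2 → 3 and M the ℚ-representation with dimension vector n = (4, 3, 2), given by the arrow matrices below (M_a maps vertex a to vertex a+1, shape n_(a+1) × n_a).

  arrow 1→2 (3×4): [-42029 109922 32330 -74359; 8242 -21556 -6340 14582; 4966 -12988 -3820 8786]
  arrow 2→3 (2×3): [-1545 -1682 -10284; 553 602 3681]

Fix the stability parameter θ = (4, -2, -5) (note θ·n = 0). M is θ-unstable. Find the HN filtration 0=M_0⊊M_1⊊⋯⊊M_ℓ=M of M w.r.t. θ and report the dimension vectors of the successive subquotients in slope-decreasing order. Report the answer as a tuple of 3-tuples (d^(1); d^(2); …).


Via rank(M_{q-1}∘⋯∘M_p): M ≅ I[1,1]^3, I[1,3], I[2,2], I[2,3].
μ_θ-semistable layers: μ^(1)=4; μ^(2)=-1; μ^(3)=-2; μ^(4)=-7/2

((3, 0, 0); (1, 1, 1); (0, 1, 0); (0, 1, 1))


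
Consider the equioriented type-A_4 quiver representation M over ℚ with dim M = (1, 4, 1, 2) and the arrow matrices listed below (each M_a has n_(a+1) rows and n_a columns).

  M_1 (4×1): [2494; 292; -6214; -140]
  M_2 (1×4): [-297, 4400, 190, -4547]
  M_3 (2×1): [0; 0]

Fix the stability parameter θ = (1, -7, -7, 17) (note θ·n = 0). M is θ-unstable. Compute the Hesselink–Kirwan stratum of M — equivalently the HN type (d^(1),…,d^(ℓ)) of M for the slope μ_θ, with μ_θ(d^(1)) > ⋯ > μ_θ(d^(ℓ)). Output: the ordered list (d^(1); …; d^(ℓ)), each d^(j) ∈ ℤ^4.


Interval decomposition of M: I[1,3], I[2,2]^3, I[4,4]^2.
HN type (ℓ=3): μ^(1)=17; μ^(2)=-13/3; μ^(3)=-7

((0, 0, 0, 2); (1, 1, 1, 0); (0, 3, 0, 0))


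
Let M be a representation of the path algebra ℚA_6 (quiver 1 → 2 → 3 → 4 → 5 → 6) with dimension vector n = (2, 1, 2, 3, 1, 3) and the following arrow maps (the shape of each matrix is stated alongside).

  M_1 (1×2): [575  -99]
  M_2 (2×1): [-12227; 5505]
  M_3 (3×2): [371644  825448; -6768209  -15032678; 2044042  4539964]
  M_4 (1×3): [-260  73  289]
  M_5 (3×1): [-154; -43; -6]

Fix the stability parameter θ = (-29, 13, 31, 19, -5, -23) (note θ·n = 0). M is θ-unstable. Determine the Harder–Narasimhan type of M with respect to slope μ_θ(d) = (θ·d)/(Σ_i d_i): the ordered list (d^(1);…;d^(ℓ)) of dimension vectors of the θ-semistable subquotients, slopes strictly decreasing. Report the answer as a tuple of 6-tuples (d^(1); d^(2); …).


Via rank(M_{q-1}∘⋯∘M_p): M ≅ I[1,1], I[1,6], I[3,3], I[4,4]^2, I[6,6]^2.
μ_θ-semistable layers: μ^(1)=31; μ^(2)=19; μ^(3)=7; μ^(4)=-23; μ^(5)=-29

((0, 0, 1, 0, 0, 0); (0, 0, 0, 2, 0, 0); (0, 1, 1, 1, 1, 1); (0, 0, 0, 0, 0, 2); (2, 0, 0, 0, 0, 0))


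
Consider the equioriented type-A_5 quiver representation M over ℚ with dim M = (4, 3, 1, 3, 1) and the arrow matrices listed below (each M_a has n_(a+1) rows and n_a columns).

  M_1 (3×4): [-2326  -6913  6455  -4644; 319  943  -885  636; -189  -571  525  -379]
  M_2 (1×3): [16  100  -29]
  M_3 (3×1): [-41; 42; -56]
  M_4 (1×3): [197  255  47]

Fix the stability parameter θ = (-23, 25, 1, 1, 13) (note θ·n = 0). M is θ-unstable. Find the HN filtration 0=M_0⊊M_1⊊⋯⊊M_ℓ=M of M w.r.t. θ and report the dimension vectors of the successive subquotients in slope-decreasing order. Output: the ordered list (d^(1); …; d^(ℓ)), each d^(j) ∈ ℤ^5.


Barcode: M ≅ I[1,1], I[1,2]^2, I[1,5], I[4,4]^2. HN layers by μ_θ (5 steps, strictly decreasing):
  μ^(1)=25; μ^(2)=13; μ^(3)=9; μ^(4)=1; μ^(5)=-23

((0, 2, 0, 0, 0); (0, 0, 0, 0, 1); (0, 1, 1, 1, 0); (0, 0, 0, 2, 0); (4, 0, 0, 0, 0))


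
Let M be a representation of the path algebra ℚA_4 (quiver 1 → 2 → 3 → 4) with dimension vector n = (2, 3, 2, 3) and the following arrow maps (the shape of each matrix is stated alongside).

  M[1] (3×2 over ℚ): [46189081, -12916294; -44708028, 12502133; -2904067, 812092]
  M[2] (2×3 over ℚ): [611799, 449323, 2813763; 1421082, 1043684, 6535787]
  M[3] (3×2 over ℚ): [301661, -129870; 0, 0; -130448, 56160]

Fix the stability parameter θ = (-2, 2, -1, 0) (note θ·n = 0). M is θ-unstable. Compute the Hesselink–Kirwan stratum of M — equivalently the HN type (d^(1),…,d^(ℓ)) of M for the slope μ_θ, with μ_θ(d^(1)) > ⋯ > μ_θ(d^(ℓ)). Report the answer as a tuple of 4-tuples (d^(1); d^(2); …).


Interval decomposition of M: I[1,3], I[1,4], I[2,2], I[4,4]^2.
HN type (ℓ=5): μ^(1)=2; μ^(2)=1/2; μ^(3)=1/3; μ^(4)=0; μ^(5)=-2

((0, 1, 0, 0); (0, 1, 1, 0); (0, 1, 1, 1); (0, 0, 0, 2); (2, 0, 0, 0))


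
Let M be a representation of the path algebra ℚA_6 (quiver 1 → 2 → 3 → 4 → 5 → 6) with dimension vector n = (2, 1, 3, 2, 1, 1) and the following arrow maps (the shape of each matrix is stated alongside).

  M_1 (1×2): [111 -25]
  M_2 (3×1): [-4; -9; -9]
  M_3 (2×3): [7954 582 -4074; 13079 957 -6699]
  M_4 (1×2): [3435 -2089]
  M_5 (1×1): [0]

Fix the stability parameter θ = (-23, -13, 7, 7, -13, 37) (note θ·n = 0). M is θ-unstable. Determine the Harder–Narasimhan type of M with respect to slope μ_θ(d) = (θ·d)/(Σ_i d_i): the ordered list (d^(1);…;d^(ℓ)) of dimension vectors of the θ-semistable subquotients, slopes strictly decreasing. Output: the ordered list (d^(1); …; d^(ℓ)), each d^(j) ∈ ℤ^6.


Interval decomposition of M: I[1,1], I[1,5], I[3,3]^2, I[4,4], I[6,6].
HN type (ℓ=5): μ^(1)=37; μ^(2)=7; μ^(3)=1/3; μ^(4)=-13; μ^(5)=-23

((0, 0, 0, 0, 0, 1); (0, 0, 2, 1, 0, 0); (0, 0, 1, 1, 1, 0); (0, 1, 0, 0, 0, 0); (2, 0, 0, 0, 0, 0))


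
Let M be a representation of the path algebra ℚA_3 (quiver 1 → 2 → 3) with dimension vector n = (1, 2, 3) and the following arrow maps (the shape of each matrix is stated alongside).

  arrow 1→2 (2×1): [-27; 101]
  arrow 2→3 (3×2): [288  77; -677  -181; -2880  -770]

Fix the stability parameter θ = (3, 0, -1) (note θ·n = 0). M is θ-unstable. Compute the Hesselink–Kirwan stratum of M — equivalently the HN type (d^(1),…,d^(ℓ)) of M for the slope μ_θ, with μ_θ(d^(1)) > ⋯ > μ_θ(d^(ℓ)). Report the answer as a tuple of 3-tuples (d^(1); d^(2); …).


Barcode: M ≅ I[1,3], I[2,3], I[3,3]. HN layers by μ_θ (3 steps, strictly decreasing):
  μ^(1)=2/3; μ^(2)=-1/2; μ^(3)=-1

((1, 1, 1); (0, 1, 1); (0, 0, 1))


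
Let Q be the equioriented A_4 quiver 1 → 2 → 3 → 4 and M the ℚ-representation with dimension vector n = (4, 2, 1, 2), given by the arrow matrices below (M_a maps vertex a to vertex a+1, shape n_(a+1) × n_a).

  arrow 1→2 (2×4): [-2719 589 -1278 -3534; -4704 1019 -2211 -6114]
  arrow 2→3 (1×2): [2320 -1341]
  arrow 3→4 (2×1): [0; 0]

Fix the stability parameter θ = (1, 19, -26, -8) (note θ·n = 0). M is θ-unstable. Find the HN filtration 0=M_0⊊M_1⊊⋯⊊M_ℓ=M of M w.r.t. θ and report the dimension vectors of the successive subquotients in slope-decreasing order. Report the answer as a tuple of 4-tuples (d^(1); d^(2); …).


Interval decomposition of M: I[1,1]^2, I[1,2], I[1,3], I[4,4]^2.
HN type (ℓ=4): μ^(1)=19; μ^(2)=1; μ^(3)=-2; μ^(4)=-8

((0, 1, 0, 0); (3, 0, 0, 0); (1, 1, 1, 0); (0, 0, 0, 2))


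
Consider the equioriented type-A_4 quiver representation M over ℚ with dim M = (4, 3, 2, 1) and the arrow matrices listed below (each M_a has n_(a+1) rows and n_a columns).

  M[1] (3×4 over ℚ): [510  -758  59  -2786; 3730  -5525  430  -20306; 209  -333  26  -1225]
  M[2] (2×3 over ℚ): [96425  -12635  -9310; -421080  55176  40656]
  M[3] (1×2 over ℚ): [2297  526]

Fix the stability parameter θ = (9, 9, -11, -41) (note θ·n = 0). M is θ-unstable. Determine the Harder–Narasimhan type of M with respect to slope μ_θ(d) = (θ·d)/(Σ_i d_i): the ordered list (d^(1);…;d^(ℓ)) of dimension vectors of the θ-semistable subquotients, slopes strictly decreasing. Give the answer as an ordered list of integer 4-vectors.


Interval decomposition of M: I[1,1], I[1,2]^2, I[1,4], I[3,3].
HN type (ℓ=3): μ^(1)=9; μ^(2)=-17/2; μ^(3)=-11

((3, 2, 0, 0); (1, 1, 1, 1); (0, 0, 1, 0))


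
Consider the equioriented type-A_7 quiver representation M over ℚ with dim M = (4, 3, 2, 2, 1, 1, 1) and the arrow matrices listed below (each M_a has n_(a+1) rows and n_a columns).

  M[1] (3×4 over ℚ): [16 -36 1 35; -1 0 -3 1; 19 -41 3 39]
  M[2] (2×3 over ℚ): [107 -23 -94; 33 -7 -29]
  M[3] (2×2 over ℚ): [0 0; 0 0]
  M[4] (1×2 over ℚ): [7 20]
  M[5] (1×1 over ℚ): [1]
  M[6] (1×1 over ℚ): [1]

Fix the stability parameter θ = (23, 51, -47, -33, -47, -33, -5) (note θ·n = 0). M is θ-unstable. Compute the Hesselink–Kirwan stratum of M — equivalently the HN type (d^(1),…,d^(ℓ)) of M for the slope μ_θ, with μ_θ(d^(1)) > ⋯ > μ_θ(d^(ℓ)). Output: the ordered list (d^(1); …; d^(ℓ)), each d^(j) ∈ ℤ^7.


Barcode: M ≅ I[1,1], I[1,2], I[1,3]^2, I[4,4], I[4,7]. HN layers by μ_θ (6 steps, strictly decreasing):
  μ^(1)=51; μ^(2)=23; μ^(3)=9; μ^(4)=-5; μ^(5)=-33; μ^(6)=-40

((0, 1, 0, 0, 0, 0, 0); (2, 0, 0, 0, 0, 0, 0); (2, 2, 2, 0, 0, 0, 0); (0, 0, 0, 0, 0, 0, 1); (0, 0, 0, 1, 0, 1, 0); (0, 0, 0, 1, 1, 0, 0))


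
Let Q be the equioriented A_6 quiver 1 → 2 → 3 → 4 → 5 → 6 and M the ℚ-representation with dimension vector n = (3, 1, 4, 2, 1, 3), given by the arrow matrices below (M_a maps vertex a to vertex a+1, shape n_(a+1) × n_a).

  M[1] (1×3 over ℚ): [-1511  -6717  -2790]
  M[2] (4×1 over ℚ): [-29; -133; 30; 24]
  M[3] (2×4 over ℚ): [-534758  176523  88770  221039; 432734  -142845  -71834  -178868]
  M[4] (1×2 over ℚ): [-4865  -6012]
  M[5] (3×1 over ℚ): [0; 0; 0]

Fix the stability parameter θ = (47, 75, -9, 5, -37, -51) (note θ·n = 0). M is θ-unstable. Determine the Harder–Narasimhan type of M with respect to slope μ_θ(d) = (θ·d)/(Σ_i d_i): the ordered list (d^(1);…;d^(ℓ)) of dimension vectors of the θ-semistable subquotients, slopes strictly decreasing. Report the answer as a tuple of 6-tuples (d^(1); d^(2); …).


Barcode: M ≅ I[1,1]^2, I[1,5], I[3,3]^2, I[3,4], I[6,6]^3. HN layers by μ_θ (5 steps, strictly decreasing):
  μ^(1)=47; μ^(2)=81/5; μ^(3)=5; μ^(4)=-9; μ^(5)=-51

((2, 0, 0, 0, 0, 0); (1, 1, 1, 1, 1, 0); (0, 0, 0, 1, 0, 0); (0, 0, 3, 0, 0, 0); (0, 0, 0, 0, 0, 3))


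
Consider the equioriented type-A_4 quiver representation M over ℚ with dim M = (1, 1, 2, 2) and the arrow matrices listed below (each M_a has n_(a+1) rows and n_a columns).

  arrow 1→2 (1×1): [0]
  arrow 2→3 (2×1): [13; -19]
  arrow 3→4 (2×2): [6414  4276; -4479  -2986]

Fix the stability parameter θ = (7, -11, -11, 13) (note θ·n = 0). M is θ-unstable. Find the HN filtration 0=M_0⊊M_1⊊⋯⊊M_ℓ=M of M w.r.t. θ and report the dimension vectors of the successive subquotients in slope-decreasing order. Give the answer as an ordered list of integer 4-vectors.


Barcode: M ≅ I[1,1], I[2,4], I[3,3], I[4,4]. HN layers by μ_θ (3 steps, strictly decreasing):
  μ^(1)=13; μ^(2)=7; μ^(3)=-11

((0, 0, 0, 2); (1, 0, 0, 0); (0, 1, 2, 0))
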